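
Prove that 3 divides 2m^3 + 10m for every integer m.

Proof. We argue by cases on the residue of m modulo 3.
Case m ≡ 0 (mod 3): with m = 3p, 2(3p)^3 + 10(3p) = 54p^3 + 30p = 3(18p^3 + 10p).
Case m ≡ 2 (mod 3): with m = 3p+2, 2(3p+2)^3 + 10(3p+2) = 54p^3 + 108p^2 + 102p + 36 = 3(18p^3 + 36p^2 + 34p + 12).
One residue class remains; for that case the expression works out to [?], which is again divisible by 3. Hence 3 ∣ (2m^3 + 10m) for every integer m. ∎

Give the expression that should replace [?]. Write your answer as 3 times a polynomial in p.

3(18p^3 + 18p^2 + 16p + 4)

The residues treated are {0, 2}, so the missing case is m ≡ 1 (mod 3); write m = 3p+1.
Then 2(3p+1)^3 + 10(3p+1) = 54p^3 + 54p^2 + 48p + 12 = 3(18p^3 + 18p^2 + 16p + 4).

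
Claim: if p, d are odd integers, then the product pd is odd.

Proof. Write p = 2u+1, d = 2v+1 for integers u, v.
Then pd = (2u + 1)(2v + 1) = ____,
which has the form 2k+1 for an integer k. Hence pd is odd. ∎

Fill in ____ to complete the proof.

Expanding: (2u + 1)(2v + 1) = 4uv + 2u + 2v + 1.
Every term except the constant is even, so this is 2(2uv + u + v) + 1,
and 2uv + u + v ∈ ℤ gives the required form.

2(2uv + u + v) + 1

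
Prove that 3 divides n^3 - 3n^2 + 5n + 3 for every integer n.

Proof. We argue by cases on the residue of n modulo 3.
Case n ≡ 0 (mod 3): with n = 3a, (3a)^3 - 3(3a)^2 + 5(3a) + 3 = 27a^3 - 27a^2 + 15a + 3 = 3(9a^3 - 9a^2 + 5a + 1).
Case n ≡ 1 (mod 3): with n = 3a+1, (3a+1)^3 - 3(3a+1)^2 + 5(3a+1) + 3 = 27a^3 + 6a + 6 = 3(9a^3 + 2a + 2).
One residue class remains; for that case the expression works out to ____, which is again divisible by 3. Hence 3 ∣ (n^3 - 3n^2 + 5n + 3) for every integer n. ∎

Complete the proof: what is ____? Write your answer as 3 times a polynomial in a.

3(9a^3 + 9a^2 + 5a + 3)

Only n ≡ 2 (mod 3) is unaccounted for. Put n = 3a+2:
(3a+2)^3 - 3(3a+2)^2 + 5(3a+2) + 3 expands to 27a^3 + 27a^2 + 15a + 9,
and factoring out 3 leaves 3(9a^3 + 9a^2 + 5a + 3).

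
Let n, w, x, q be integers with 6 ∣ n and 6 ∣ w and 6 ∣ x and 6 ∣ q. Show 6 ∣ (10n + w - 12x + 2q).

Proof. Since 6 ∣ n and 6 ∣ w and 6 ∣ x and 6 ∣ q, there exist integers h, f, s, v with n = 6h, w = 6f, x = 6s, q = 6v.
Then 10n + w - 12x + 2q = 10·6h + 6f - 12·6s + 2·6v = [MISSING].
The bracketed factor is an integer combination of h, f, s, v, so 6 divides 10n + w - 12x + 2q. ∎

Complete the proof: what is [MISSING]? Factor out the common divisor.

Each term has a factor of 6: 10·6h + 6f - 12·6s + 2·6v = 6·(f + 10h - 12s + 2v).
Since f + 10h - 12s + 2v is an integer, 6 ∣ (10n + w - 12x + 2q).

6(f + 10h - 12s + 2v)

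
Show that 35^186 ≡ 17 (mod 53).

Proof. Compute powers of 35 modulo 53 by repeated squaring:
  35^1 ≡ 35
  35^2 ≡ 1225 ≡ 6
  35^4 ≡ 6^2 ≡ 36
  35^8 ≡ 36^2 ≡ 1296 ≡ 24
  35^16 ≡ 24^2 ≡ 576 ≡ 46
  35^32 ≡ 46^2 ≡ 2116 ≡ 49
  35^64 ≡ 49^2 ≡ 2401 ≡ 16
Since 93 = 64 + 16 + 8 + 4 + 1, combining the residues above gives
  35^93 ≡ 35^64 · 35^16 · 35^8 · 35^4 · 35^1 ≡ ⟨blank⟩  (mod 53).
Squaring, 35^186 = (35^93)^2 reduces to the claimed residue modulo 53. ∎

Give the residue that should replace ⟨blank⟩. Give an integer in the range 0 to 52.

32

35^64 · 35^16 · 35^8 · 35^4 · 35^1 ≡ 16 · 46 · 24 · 36 · 35 = 22256640.
22256640 mod 53 = 32, so 35^93 ≡ 32 (mod 53).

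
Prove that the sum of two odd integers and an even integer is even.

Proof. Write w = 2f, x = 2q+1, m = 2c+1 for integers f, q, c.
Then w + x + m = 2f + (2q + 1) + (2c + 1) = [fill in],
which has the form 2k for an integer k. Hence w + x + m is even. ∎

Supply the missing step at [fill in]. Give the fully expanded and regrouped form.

2(c + f + q + 1)

2f + (2q + 1) + (2c + 1) = 2c + 2f + 2q + 2
= 2(c + f + q + 1).
Since c + f + q + 1 is an integer, the sum is of the form 2k for an integer k.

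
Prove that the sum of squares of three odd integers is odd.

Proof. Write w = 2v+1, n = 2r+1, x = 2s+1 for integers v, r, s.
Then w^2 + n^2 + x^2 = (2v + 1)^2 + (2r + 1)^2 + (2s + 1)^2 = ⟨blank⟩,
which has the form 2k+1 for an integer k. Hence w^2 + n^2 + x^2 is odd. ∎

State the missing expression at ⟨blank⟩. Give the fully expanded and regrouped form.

2(2r^2 + 2r + 2s^2 + 2s + 2v^2 + 2v + 1) + 1

Expanding: (2v + 1)^2 + (2r + 1)^2 + (2s + 1)^2 = 4r^2 + 4r + 4s^2 + 4s + 4v^2 + 4v + 3.
Every term except the constant is even, so this is 2(2r^2 + 2r + 2s^2 + 2s + 2v^2 + 2v + 1) + 1,
and 2r^2 + 2r + 2s^2 + 2s + 2v^2 + 2v + 1 ∈ ℤ gives the required form.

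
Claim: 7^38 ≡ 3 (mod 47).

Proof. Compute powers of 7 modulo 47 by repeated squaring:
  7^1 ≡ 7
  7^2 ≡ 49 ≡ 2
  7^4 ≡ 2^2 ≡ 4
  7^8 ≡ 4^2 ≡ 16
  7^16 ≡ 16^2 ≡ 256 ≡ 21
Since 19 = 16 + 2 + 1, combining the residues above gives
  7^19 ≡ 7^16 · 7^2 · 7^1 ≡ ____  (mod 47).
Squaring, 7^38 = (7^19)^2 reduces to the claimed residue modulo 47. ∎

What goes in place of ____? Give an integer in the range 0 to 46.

12

7^16 · 7^2 · 7^1 ≡ 21 · 2 · 7 = 294.
294 mod 47 = 12, so 7^19 ≡ 12 (mod 47).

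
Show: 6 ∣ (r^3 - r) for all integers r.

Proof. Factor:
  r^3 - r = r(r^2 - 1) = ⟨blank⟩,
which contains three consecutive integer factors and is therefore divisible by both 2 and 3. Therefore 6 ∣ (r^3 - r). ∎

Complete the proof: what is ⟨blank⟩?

(r - 1)r(r + 1)

r(r^2 - 1) = r(r - 1)(r + 1) = (r - 1)r(r + 1).
These three factors are consecutive integers, so their product is divisible by 6.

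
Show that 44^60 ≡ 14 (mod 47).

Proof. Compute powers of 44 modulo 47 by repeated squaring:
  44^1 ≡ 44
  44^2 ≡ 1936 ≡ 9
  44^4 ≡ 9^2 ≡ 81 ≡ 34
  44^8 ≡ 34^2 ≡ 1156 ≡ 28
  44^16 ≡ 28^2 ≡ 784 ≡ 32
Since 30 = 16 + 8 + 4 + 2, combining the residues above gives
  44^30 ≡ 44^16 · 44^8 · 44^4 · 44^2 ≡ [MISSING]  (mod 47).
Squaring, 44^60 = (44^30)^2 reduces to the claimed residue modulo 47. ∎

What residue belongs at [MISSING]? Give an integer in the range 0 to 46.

44^16 · 44^8 · 44^4 · 44^2 ≡ 32 · 28 · 34 · 9 = 274176.
274176 mod 47 = 25, so 44^30 ≡ 25 (mod 47).

25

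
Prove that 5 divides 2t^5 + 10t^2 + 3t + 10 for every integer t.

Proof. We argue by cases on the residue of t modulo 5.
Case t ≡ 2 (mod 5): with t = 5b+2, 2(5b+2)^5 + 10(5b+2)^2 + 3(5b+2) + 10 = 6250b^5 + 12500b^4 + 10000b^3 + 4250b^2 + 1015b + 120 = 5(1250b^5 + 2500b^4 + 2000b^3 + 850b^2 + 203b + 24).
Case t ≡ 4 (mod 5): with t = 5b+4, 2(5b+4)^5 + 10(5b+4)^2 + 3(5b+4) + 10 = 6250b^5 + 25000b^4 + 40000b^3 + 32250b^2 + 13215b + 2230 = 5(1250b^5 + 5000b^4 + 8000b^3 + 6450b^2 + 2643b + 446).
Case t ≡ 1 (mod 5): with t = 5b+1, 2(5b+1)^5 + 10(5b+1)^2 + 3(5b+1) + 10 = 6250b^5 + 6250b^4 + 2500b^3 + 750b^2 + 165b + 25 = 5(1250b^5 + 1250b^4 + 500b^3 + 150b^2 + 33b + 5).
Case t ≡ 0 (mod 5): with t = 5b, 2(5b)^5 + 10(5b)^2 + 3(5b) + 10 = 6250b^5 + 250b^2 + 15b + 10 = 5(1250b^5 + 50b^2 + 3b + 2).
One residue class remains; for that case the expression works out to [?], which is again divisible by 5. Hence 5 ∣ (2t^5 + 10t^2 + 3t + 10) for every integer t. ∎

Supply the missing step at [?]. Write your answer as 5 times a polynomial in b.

5(1250b^5 + 3750b^4 + 4500b^3 + 2750b^2 + 873b + 119)

Only t ≡ 3 (mod 5) is unaccounted for. Put t = 5b+3:
2(5b+3)^5 + 10(5b+3)^2 + 3(5b+3) + 10 expands to 6250b^5 + 18750b^4 + 22500b^3 + 13750b^2 + 4365b + 595,
and factoring out 5 leaves 5(1250b^5 + 3750b^4 + 4500b^3 + 2750b^2 + 873b + 119).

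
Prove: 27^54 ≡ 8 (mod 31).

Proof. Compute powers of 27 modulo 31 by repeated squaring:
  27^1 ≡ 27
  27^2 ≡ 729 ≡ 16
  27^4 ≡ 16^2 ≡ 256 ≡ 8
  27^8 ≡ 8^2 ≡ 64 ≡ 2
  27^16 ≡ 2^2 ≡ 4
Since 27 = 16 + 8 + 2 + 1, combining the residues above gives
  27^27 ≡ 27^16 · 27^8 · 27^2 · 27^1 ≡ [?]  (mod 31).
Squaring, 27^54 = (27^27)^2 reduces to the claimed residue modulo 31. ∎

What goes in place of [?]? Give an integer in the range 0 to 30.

Multiply the listed residues: 4 · 2 · 16 · 27 = 8 → 128 → 3456.
Reducing modulo 31: 3456 = 111·31 + 15, so 27^27 ≡ 15.

15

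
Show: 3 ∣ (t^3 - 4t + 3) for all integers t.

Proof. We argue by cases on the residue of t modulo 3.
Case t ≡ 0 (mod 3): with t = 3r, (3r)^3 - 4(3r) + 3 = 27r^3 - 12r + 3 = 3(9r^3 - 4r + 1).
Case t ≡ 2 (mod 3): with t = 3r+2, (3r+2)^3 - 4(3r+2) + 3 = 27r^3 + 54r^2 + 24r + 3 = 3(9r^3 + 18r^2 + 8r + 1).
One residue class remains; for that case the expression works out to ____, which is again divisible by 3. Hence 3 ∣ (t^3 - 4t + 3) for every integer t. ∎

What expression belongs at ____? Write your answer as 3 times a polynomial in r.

The residues treated are {0, 2}, so the missing case is t ≡ 1 (mod 3); write t = 3r+1.
Then (3r+1)^3 - 4(3r+1) + 3 = 27r^3 + 27r^2 - 3r = 3(9r^3 + 9r^2 - r).

3(9r^3 + 9r^2 - r)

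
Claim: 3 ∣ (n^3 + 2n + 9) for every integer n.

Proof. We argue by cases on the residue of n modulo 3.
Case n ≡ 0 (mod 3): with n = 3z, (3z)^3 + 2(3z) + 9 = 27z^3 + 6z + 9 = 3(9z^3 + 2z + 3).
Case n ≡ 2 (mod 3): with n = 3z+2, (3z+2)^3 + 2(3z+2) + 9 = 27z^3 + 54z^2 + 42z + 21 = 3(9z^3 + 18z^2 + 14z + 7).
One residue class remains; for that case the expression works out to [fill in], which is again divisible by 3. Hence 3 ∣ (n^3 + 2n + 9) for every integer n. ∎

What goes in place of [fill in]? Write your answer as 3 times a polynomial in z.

The residues treated are {0, 2}, so the missing case is n ≡ 1 (mod 3); write n = 3z+1.
Then (3z+1)^3 + 2(3z+1) + 9 = 27z^3 + 27z^2 + 15z + 12 = 3(9z^3 + 9z^2 + 5z + 4).

3(9z^3 + 9z^2 + 5z + 4)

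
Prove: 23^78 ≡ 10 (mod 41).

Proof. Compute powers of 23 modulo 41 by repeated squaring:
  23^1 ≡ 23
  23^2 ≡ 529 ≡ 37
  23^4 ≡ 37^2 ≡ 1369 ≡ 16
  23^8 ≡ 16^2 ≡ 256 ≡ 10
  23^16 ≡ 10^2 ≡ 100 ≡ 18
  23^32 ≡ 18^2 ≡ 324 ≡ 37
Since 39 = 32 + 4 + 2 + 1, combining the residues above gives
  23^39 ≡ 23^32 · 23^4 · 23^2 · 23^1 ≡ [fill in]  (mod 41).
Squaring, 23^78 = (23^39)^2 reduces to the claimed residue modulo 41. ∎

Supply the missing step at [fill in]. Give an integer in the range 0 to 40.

25

Multiply the listed residues: 37 · 16 · 37 · 23 = 592 → 21904 → 503792.
Reducing modulo 41: 503792 = 12287·41 + 25, so 23^39 ≡ 25.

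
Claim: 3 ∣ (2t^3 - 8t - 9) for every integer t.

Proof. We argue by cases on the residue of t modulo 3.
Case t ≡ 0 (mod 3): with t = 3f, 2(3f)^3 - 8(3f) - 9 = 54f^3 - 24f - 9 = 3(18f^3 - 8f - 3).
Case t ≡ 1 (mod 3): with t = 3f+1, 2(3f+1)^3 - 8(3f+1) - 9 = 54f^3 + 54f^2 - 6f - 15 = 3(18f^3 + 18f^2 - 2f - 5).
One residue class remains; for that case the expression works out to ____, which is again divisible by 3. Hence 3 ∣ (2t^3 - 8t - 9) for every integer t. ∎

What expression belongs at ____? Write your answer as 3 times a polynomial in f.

Only t ≡ 2 (mod 3) is unaccounted for. Put t = 3f+2:
2(3f+2)^3 - 8(3f+2) - 9 expands to 54f^3 + 108f^2 + 48f - 9,
and factoring out 3 leaves 3(18f^3 + 36f^2 + 16f - 3).

3(18f^3 + 36f^2 + 16f - 3)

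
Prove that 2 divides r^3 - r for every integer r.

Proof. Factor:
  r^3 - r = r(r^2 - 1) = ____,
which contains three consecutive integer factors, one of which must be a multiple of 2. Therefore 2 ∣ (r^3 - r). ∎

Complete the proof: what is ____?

r(r^2 - 1) = r(r - 1)(r + 1) = (r - 1)r(r + 1).
These three factors are consecutive integers, so their product is divisible by 2.

(r - 1)r(r + 1)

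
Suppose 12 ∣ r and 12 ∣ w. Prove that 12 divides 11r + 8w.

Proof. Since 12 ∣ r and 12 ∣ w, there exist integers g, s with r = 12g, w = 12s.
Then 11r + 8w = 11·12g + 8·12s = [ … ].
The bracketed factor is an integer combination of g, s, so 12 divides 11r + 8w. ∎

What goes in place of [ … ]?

12(11g + 8s)

Each term has a factor of 12: 11·12g + 8·12s = 12·(11g + 8s).
Since 11g + 8s is an integer, 12 ∣ (11r + 8w).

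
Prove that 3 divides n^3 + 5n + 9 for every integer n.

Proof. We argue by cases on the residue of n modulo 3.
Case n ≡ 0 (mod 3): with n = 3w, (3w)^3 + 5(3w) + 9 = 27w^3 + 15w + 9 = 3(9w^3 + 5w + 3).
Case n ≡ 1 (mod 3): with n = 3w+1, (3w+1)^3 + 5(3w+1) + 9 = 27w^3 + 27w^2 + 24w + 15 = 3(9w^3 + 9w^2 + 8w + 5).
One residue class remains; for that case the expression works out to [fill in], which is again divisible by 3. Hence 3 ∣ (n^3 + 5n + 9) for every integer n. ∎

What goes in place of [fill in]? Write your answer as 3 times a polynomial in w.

3(9w^3 + 18w^2 + 17w + 9)

Only n ≡ 2 (mod 3) is unaccounted for. Put n = 3w+2:
(3w+2)^3 + 5(3w+2) + 9 expands to 27w^3 + 54w^2 + 51w + 27,
and factoring out 3 leaves 3(9w^3 + 18w^2 + 17w + 9).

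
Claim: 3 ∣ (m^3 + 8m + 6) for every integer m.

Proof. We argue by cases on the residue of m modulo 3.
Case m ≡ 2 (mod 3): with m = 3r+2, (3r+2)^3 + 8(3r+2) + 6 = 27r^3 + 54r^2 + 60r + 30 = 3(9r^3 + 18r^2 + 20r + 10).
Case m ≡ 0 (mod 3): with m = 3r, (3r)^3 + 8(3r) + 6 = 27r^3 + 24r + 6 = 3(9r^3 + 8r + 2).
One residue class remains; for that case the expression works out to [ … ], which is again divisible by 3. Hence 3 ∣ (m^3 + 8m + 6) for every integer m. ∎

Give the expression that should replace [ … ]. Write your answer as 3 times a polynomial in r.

3(9r^3 + 9r^2 + 11r + 5)

The residues treated are {2, 0}, so the missing case is m ≡ 1 (mod 3); write m = 3r+1.
Then (3r+1)^3 + 8(3r+1) + 6 = 27r^3 + 27r^2 + 33r + 15 = 3(9r^3 + 9r^2 + 11r + 5).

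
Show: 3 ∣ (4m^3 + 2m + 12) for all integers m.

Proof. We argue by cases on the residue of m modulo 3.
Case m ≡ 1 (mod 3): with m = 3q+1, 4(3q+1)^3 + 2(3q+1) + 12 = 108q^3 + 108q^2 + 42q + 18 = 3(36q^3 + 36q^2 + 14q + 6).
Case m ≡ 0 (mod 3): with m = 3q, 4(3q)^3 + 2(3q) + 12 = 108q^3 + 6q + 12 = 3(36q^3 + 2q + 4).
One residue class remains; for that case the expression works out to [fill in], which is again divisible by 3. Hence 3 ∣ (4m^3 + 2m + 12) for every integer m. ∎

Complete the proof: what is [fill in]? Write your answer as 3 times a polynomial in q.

Only m ≡ 2 (mod 3) is unaccounted for. Put m = 3q+2:
4(3q+2)^3 + 2(3q+2) + 12 expands to 108q^3 + 216q^2 + 150q + 48,
and factoring out 3 leaves 3(36q^3 + 72q^2 + 50q + 16).

3(36q^3 + 72q^2 + 50q + 16)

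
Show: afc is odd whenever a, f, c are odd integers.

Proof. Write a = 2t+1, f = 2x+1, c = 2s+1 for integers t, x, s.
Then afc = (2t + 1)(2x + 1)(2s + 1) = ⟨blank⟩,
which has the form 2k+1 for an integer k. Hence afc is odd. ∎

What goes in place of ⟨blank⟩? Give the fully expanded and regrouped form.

2(4stx + 2st + 2sx + s + 2tx + t + x) + 1

(2t + 1)(2x + 1)(2s + 1) = 8stx + 4st + 4sx + 2s + 4tx + 2t + 2x + 1
= 2(4stx + 2st + 2sx + s + 2tx + t + x) + 1.
Since 4stx + 2st + 2sx + s + 2tx + t + x is an integer, the product is of the form 2k+1 for an integer k.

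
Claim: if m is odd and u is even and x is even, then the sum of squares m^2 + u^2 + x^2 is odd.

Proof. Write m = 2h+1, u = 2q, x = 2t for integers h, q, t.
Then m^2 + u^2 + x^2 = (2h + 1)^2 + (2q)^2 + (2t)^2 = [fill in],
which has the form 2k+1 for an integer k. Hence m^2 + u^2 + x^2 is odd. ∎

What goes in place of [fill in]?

2(2h^2 + 2h + 2q^2 + 2t^2) + 1

(2h + 1)^2 + (2q)^2 + (2t)^2 = 4h^2 + 4h + 4q^2 + 4t^2 + 1
= 2(2h^2 + 2h + 2q^2 + 2t^2) + 1.
Since 2h^2 + 2h + 2q^2 + 2t^2 is an integer, the sum of squares is of the form 2k+1 for an integer k.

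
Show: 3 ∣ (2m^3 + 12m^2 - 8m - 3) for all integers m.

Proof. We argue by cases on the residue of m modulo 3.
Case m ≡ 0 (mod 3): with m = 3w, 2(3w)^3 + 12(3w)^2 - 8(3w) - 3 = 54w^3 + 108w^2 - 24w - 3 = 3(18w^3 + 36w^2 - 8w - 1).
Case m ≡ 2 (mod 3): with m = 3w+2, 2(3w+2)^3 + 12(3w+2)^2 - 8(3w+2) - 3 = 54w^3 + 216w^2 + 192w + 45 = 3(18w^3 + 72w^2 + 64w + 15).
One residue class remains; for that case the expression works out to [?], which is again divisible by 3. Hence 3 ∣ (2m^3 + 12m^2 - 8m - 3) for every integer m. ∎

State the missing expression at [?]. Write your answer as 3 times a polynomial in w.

3(18w^3 + 54w^2 + 22w + 1)

Only m ≡ 1 (mod 3) is unaccounted for. Put m = 3w+1:
2(3w+1)^3 + 12(3w+1)^2 - 8(3w+1) - 3 expands to 54w^3 + 162w^2 + 66w + 3,
and factoring out 3 leaves 3(18w^3 + 54w^2 + 22w + 1).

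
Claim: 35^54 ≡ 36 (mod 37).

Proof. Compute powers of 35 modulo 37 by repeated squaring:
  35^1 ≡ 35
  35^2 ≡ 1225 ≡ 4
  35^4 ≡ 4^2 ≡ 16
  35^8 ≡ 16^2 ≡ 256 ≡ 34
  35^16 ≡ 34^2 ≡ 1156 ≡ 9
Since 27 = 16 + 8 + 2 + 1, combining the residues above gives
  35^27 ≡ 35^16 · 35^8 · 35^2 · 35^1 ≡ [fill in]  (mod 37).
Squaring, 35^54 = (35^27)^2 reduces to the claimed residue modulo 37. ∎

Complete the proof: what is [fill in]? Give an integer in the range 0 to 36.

Multiply the listed residues: 9 · 34 · 4 · 35 = 306 → 1224 → 42840.
Reducing modulo 37: 42840 = 1157·37 + 31, so 35^27 ≡ 31.

31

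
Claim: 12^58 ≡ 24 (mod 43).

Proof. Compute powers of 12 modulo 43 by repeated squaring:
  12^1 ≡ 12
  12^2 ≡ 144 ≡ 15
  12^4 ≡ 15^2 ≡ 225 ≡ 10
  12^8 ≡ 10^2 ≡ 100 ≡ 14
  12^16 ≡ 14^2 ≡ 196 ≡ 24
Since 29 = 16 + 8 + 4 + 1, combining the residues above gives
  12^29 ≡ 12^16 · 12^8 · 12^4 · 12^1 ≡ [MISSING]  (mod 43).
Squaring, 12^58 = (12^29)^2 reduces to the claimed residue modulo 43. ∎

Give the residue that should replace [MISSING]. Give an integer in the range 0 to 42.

29

12^16 · 12^8 · 12^4 · 12^1 ≡ 24 · 14 · 10 · 12 = 40320.
40320 mod 43 = 29, so 12^29 ≡ 29 (mod 43).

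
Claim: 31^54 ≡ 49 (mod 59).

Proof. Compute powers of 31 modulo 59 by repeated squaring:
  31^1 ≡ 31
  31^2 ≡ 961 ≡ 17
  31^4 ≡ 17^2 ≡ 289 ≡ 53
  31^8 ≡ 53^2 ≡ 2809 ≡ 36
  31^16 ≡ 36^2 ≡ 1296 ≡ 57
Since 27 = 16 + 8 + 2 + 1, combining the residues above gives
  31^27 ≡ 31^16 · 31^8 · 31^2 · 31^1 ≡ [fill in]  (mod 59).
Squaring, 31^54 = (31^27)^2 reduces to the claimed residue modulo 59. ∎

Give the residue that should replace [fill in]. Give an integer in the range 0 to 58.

52

Multiply the listed residues: 57 · 36 · 17 · 31 = 2052 → 34884 → 1081404.
Reducing modulo 59: 1081404 = 18328·59 + 52, so 31^27 ≡ 52.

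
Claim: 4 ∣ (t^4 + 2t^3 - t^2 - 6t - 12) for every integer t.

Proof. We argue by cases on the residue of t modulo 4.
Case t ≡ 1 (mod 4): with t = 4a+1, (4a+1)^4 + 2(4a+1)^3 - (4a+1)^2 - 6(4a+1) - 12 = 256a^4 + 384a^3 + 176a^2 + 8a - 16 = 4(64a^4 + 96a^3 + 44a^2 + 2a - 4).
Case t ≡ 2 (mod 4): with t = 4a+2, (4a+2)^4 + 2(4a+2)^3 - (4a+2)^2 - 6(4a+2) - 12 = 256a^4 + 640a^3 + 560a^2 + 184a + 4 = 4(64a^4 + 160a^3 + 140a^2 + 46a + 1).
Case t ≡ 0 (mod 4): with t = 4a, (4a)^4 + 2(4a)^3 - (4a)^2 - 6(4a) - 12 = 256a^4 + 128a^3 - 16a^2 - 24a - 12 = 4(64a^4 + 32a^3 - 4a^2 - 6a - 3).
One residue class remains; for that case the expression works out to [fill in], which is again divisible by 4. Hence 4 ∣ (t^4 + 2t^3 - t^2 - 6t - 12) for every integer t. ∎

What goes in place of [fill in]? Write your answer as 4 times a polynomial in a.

Only t ≡ 3 (mod 4) is unaccounted for. Put t = 4a+3:
(4a+3)^4 + 2(4a+3)^3 - (4a+3)^2 - 6(4a+3) - 12 expands to 256a^4 + 896a^3 + 1136a^2 + 600a + 96,
and factoring out 4 leaves 4(64a^4 + 224a^3 + 284a^2 + 150a + 24).

4(64a^4 + 224a^3 + 284a^2 + 150a + 24)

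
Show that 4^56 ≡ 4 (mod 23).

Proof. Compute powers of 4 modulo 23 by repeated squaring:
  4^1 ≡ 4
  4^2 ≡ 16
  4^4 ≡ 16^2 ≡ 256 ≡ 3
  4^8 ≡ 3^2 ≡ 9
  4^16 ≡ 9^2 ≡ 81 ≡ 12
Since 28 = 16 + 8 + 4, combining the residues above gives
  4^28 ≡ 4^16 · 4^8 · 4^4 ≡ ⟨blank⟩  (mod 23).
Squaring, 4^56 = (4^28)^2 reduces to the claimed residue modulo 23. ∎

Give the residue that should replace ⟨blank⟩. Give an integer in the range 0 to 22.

2

Multiply the listed residues: 12 · 9 · 3 = 108 → 324.
Reducing modulo 23: 324 = 14·23 + 2, so 4^28 ≡ 2.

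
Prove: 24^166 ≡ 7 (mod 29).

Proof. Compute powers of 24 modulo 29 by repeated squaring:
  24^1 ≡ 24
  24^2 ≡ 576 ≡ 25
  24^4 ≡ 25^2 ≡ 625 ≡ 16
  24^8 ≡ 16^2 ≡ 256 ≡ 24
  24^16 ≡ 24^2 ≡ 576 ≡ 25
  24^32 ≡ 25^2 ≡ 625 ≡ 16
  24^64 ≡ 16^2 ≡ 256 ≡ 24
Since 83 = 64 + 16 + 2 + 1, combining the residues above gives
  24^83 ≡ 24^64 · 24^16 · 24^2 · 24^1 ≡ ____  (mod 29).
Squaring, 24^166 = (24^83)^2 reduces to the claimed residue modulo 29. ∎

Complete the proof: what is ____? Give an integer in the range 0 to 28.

24^64 · 24^16 · 24^2 · 24^1 ≡ 24 · 25 · 25 · 24 = 360000.
360000 mod 29 = 23, so 24^83 ≡ 23 (mod 29).

23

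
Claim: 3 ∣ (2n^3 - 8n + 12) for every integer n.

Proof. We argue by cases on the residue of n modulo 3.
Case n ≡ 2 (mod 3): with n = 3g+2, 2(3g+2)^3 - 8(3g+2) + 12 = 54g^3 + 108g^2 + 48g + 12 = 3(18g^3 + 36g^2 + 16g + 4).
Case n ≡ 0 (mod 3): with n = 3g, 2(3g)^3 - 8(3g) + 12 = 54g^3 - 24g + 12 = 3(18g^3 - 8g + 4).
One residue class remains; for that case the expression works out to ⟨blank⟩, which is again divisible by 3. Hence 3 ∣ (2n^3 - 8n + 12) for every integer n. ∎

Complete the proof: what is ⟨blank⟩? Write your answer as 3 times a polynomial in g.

3(18g^3 + 18g^2 - 2g + 2)

Only n ≡ 1 (mod 3) is unaccounted for. Put n = 3g+1:
2(3g+1)^3 - 8(3g+1) + 12 expands to 54g^3 + 54g^2 - 6g + 6,
and factoring out 3 leaves 3(18g^3 + 18g^2 - 2g + 2).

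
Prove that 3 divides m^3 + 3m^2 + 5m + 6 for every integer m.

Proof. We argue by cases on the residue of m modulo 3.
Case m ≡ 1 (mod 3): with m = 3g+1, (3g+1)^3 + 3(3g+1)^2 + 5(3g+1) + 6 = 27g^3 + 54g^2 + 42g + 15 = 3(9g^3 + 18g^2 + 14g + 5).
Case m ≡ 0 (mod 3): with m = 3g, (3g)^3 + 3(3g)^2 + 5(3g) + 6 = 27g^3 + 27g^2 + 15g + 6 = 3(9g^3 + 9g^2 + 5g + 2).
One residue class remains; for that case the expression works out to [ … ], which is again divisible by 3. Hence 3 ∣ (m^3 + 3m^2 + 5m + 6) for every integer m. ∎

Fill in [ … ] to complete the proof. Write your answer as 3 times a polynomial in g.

3(9g^3 + 27g^2 + 29g + 12)

The residues treated are {1, 0}, so the missing case is m ≡ 2 (mod 3); write m = 3g+2.
Then (3g+2)^3 + 3(3g+2)^2 + 5(3g+2) + 6 = 27g^3 + 81g^2 + 87g + 36 = 3(9g^3 + 27g^2 + 29g + 12).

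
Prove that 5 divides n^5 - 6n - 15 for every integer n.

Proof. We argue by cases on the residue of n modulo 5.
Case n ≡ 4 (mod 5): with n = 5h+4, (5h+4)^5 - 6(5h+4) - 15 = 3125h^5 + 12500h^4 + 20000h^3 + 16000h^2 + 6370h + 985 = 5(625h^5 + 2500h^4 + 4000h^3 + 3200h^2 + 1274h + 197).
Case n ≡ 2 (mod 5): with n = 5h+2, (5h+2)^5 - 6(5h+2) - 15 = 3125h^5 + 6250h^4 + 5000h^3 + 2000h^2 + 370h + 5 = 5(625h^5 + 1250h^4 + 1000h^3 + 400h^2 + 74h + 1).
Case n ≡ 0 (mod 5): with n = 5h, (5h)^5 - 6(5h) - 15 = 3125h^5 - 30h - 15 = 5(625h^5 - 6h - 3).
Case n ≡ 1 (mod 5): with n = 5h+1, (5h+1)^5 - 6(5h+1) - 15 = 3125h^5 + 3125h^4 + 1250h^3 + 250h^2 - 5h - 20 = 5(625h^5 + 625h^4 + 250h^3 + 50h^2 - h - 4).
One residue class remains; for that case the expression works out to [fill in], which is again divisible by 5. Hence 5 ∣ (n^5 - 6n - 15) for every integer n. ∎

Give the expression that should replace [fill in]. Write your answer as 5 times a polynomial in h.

5(625h^5 + 1875h^4 + 2250h^3 + 1350h^2 + 399h + 42)

The residues treated are {4, 2, 0, 1}, so the missing case is n ≡ 3 (mod 5); write n = 5h+3.
Then (5h+3)^5 - 6(5h+3) - 15 = 3125h^5 + 9375h^4 + 11250h^3 + 6750h^2 + 1995h + 210 = 5(625h^5 + 1875h^4 + 2250h^3 + 1350h^2 + 399h + 42).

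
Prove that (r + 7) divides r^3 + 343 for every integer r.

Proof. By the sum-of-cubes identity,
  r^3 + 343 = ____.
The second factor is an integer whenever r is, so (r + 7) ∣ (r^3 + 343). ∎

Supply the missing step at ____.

(r + 7)(r^2 - 7r + 49)

a^3 + b^3 = (a + b)(a^2 - ab + b^2). With a = r, b = 7:
r^3 + 343 = (r + 7)(r^2 - 7r + 49).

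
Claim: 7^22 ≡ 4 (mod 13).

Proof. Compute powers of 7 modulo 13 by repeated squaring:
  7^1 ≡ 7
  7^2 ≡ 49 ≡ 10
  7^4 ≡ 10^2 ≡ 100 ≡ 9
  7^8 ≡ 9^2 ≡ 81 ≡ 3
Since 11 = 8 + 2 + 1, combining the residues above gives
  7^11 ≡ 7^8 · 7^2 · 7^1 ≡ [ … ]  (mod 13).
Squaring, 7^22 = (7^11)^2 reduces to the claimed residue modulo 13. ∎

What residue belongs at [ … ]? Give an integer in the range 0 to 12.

Multiply the listed residues: 3 · 10 · 7 = 30 → 210.
Reducing modulo 13: 210 = 16·13 + 2, so 7^11 ≡ 2.

2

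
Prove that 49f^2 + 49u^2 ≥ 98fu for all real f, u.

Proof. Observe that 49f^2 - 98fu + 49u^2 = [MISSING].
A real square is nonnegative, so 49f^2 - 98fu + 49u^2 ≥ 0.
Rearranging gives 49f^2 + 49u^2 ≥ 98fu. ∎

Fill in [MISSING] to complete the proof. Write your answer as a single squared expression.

(7f - 7u)^2

49f^2 - 98fu + 49u^2 is a perfect-square trinomial: the outer terms are (7f)^2 and (7u)^2, and the cross term is -2·7f·7u.
So 49f^2 - 98fu + 49u^2 = (7f - 7u)^2 ≥ 0.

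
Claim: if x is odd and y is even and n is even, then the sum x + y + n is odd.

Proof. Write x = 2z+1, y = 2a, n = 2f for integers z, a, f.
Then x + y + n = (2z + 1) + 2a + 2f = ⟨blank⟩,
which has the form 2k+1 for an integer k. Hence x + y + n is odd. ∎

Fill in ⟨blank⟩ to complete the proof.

(2z + 1) + 2a + 2f = 2a + 2f + 2z + 1
= 2(a + f + z) + 1.
Since a + f + z is an integer, the sum is of the form 2k+1 for an integer k.

2(a + f + z) + 1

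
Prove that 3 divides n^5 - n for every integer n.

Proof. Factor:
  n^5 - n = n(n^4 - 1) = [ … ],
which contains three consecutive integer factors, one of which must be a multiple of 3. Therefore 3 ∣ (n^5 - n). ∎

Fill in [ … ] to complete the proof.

(n - 1)n(n + 1)(n^2 + 1)

n^4 - 1 = (n^2 - 1)(n^2 + 1), and n^2 - 1 = (n-1)(n+1).
So n(n^4 - 1) = (n - 1)n(n + 1)(n^2 + 1).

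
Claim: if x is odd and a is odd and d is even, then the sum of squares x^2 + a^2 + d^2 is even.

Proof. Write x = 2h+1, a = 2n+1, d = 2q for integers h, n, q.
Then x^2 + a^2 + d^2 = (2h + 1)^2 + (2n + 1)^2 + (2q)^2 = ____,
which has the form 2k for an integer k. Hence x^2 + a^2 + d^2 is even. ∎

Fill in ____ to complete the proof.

(2h + 1)^2 + (2n + 1)^2 + (2q)^2 = 4h^2 + 4h + 4n^2 + 4n + 4q^2 + 2
= 2(2h^2 + 2h + 2n^2 + 2n + 2q^2 + 1).
Since 2h^2 + 2h + 2n^2 + 2n + 2q^2 + 1 is an integer, the sum of squares is of the form 2k for an integer k.

2(2h^2 + 2h + 2n^2 + 2n + 2q^2 + 1)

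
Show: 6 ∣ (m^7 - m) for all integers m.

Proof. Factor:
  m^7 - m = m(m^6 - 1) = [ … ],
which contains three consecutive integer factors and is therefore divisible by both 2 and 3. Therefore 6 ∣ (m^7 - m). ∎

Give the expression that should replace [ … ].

m^6 - 1 = (m^2 - 1)(m^4 + m^2 + 1), and m^2 - 1 = (m-1)(m+1).
So m(m^6 - 1) = (m - 1)m(m + 1)(m^4 + m^2 + 1).

(m - 1)m(m + 1)(m^4 + m^2 + 1)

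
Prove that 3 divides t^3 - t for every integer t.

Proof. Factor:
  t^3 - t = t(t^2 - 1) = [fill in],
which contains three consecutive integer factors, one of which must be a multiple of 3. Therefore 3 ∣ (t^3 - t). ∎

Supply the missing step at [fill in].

(t - 1)t(t + 1)

t(t^2 - 1) = t(t - 1)(t + 1) = (t - 1)t(t + 1).
These three factors are consecutive integers, so their product is divisible by 3.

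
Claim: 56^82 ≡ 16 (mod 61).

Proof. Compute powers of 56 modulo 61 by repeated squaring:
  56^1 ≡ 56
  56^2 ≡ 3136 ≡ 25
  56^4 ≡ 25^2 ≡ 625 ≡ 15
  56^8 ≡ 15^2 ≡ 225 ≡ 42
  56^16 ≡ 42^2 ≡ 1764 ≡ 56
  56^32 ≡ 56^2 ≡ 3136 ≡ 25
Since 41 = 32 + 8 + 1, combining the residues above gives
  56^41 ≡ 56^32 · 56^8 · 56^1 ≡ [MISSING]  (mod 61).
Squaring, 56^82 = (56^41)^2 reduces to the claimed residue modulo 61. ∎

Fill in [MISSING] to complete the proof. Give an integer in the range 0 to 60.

57

56^32 · 56^8 · 56^1 ≡ 25 · 42 · 56 = 58800.
58800 mod 61 = 57, so 56^41 ≡ 57 (mod 61).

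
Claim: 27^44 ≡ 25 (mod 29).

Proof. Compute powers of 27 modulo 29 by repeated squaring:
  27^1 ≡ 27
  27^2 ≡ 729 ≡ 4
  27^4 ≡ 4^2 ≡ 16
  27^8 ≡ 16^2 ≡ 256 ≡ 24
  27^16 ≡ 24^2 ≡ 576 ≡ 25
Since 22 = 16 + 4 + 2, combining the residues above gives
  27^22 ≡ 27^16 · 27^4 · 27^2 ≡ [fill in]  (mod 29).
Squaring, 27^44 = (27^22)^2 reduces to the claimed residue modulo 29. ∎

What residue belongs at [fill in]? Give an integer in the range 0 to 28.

5

Multiply the listed residues: 25 · 16 · 4 = 400 → 1600.
Reducing modulo 29: 1600 = 55·29 + 5, so 27^22 ≡ 5.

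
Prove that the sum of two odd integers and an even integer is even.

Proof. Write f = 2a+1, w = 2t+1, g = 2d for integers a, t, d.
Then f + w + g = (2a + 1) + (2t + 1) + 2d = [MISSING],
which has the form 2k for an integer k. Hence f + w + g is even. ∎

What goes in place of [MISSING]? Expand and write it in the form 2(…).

2(a + d + t + 1)

Expanding: (2a + 1) + (2t + 1) + 2d = 2a + 2d + 2t + 2.
Every term is even; pulling out the factor of 2 gives 2(a + d + t + 1).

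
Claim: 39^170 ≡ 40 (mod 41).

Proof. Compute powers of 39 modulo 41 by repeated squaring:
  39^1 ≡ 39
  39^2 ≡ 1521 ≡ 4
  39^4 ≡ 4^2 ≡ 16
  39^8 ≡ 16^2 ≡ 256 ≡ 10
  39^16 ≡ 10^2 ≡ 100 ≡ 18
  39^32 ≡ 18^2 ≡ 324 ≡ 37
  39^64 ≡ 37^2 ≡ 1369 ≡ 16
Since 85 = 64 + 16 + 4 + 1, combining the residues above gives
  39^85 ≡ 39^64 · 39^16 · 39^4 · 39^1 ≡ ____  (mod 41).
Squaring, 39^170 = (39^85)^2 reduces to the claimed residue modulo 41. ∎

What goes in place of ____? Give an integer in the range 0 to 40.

9

39^64 · 39^16 · 39^4 · 39^1 ≡ 16 · 18 · 16 · 39 = 179712.
179712 mod 41 = 9, so 39^85 ≡ 9 (mod 41).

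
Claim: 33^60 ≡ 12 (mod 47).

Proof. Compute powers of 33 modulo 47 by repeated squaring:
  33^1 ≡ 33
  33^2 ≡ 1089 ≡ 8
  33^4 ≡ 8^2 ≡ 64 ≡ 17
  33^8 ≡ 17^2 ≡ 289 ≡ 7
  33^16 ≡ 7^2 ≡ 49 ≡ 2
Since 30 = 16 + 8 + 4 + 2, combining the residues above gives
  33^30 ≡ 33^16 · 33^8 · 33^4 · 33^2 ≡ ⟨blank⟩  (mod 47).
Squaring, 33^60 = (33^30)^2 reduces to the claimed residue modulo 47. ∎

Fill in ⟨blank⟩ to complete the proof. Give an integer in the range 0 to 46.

Multiply the listed residues: 2 · 7 · 17 · 8 = 14 → 238 → 1904.
Reducing modulo 47: 1904 = 40·47 + 24, so 33^30 ≡ 24.

24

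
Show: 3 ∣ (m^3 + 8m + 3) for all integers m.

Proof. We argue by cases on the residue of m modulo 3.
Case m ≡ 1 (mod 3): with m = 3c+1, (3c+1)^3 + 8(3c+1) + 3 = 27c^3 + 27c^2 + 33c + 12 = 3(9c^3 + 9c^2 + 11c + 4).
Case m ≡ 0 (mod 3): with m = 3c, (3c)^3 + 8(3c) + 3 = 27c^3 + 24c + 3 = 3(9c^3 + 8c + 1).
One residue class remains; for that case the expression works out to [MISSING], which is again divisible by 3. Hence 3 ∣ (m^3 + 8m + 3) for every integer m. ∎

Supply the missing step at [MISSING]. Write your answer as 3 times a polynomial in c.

3(9c^3 + 18c^2 + 20c + 9)

The residues treated are {1, 0}, so the missing case is m ≡ 2 (mod 3); write m = 3c+2.
Then (3c+2)^3 + 8(3c+2) + 3 = 27c^3 + 54c^2 + 60c + 27 = 3(9c^3 + 18c^2 + 20c + 9).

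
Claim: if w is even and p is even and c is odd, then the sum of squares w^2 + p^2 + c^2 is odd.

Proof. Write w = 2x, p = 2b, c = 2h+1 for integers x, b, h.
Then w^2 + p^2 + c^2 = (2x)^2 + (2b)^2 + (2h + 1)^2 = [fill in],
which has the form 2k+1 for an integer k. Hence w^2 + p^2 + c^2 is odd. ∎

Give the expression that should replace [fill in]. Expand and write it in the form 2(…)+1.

(2x)^2 + (2b)^2 + (2h + 1)^2 = 4b^2 + 4h^2 + 4h + 4x^2 + 1
= 2(2b^2 + 2h^2 + 2h + 2x^2) + 1.
Since 2b^2 + 2h^2 + 2h + 2x^2 is an integer, the sum of squares is of the form 2k+1 for an integer k.

2(2b^2 + 2h^2 + 2h + 2x^2) + 1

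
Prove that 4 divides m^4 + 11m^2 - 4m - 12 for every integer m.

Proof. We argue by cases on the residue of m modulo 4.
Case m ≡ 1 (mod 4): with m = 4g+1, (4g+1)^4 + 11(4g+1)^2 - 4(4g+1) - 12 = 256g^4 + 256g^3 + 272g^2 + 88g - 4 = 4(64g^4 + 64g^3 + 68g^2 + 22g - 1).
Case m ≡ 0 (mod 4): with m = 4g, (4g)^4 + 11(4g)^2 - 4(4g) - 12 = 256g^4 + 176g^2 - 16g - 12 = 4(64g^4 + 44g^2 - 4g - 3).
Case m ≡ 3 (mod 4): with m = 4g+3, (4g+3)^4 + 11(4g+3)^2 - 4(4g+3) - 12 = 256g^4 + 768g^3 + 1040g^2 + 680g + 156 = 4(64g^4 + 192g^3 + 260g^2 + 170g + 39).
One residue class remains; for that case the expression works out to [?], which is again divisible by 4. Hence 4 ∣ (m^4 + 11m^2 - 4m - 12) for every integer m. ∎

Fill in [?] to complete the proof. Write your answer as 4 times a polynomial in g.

4(64g^4 + 128g^3 + 140g^2 + 72g + 10)

The residues treated are {1, 0, 3}, so the missing case is m ≡ 2 (mod 4); write m = 4g+2.
Then (4g+2)^4 + 11(4g+2)^2 - 4(4g+2) - 12 = 256g^4 + 512g^3 + 560g^2 + 288g + 40 = 4(64g^4 + 128g^3 + 140g^2 + 72g + 10).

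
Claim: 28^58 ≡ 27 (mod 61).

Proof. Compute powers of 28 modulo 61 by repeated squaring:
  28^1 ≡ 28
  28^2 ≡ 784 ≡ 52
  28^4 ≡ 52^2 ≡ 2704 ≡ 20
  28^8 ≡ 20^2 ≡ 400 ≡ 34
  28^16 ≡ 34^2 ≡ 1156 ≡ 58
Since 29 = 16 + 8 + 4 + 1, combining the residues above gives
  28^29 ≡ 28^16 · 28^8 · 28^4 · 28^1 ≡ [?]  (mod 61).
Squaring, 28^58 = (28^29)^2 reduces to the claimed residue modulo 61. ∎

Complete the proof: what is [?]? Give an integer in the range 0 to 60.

28^16 · 28^8 · 28^4 · 28^1 ≡ 58 · 34 · 20 · 28 = 1104320.
1104320 mod 61 = 37, so 28^29 ≡ 37 (mod 61).

37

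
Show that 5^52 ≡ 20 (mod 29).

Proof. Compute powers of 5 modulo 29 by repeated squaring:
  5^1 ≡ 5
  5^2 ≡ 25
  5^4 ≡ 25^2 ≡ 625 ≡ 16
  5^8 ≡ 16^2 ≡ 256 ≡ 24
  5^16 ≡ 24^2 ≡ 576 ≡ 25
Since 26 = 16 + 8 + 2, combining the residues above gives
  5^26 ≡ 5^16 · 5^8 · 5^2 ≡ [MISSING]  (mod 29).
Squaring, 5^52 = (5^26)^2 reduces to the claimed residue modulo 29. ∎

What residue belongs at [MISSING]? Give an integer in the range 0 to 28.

Multiply the listed residues: 25 · 24 · 25 = 600 → 15000.
Reducing modulo 29: 15000 = 517·29 + 7, so 5^26 ≡ 7.

7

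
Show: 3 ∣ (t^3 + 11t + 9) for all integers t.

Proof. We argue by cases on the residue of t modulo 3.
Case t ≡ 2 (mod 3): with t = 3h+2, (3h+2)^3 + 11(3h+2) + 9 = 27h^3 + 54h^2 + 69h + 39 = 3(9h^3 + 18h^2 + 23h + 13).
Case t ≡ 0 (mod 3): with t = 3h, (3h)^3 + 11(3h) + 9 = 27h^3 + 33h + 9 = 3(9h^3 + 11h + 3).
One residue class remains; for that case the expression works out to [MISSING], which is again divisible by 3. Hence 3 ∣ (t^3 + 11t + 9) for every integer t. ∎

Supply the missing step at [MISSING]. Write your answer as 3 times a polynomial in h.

3(9h^3 + 9h^2 + 14h + 7)

The residues treated are {2, 0}, so the missing case is t ≡ 1 (mod 3); write t = 3h+1.
Then (3h+1)^3 + 11(3h+1) + 9 = 27h^3 + 27h^2 + 42h + 21 = 3(9h^3 + 9h^2 + 14h + 7).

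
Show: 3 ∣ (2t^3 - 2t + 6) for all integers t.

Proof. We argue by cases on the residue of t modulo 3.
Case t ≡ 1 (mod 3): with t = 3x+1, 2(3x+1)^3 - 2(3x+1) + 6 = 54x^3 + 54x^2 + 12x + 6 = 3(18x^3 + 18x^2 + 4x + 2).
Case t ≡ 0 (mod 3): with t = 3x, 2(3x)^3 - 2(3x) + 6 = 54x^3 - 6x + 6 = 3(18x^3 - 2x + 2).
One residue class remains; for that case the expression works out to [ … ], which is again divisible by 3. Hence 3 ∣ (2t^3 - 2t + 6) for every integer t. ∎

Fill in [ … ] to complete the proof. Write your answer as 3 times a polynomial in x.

3(18x^3 + 36x^2 + 22x + 6)

The residues treated are {1, 0}, so the missing case is t ≡ 2 (mod 3); write t = 3x+2.
Then 2(3x+2)^3 - 2(3x+2) + 6 = 54x^3 + 108x^2 + 66x + 18 = 3(18x^3 + 36x^2 + 22x + 6).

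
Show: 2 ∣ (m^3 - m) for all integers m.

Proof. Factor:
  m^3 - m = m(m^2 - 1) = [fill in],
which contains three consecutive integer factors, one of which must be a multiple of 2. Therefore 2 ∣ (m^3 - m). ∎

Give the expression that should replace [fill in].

(m - 1)m(m + 1)

m(m^2 - 1) = m(m - 1)(m + 1) = (m - 1)m(m + 1).
These three factors are consecutive integers, so their product is divisible by 2.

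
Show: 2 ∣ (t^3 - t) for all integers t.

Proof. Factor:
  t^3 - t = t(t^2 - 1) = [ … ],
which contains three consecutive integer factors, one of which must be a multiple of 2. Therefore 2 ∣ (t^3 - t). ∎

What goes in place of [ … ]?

t(t^2 - 1) = t(t - 1)(t + 1) = (t - 1)t(t + 1).
These three factors are consecutive integers, so their product is divisible by 2.

(t - 1)t(t + 1)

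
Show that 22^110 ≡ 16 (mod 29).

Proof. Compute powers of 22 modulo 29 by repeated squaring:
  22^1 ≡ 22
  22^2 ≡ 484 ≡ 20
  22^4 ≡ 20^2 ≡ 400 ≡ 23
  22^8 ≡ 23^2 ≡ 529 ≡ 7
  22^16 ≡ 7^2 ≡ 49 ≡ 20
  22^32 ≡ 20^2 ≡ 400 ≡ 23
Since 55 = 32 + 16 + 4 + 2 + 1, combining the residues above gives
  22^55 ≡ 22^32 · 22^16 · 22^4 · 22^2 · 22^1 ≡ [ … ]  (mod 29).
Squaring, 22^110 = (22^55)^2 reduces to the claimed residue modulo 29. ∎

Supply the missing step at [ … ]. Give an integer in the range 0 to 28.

4

22^32 · 22^16 · 22^4 · 22^2 · 22^1 ≡ 23 · 20 · 23 · 20 · 22 = 4655200.
4655200 mod 29 = 4, so 22^55 ≡ 4 (mod 29).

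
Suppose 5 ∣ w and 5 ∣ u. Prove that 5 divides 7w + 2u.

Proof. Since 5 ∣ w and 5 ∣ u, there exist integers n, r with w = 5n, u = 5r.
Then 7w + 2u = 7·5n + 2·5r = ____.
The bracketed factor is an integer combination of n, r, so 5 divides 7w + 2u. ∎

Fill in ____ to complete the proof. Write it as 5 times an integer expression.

Pull the common 5 out of every term: 7·5n + 2·5r = 5(7n + 2r).
7n + 2r is an integer, which exhibits the divisibility.

5(7n + 2r)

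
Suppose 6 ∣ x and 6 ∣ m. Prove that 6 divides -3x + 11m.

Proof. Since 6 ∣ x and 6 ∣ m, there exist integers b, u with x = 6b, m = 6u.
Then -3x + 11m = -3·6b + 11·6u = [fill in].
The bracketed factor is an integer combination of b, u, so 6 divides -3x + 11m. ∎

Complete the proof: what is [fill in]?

6(-3b + 11u)

Pull the common 6 out of every term: -3·6b + 11·6u = 6(-3b + 11u).
-3b + 11u is an integer, which exhibits the divisibility.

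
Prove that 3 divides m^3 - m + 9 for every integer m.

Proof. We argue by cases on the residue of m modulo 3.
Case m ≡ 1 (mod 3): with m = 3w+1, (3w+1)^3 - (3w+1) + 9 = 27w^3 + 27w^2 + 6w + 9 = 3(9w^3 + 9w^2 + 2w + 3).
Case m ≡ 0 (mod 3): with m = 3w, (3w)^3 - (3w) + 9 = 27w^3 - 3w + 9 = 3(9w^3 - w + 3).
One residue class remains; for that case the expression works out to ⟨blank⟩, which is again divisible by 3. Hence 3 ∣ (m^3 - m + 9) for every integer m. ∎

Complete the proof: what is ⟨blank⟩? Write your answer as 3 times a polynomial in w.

Only m ≡ 2 (mod 3) is unaccounted for. Put m = 3w+2:
(3w+2)^3 - (3w+2) + 9 expands to 27w^3 + 54w^2 + 33w + 15,
and factoring out 3 leaves 3(9w^3 + 18w^2 + 11w + 5).

3(9w^3 + 18w^2 + 11w + 5)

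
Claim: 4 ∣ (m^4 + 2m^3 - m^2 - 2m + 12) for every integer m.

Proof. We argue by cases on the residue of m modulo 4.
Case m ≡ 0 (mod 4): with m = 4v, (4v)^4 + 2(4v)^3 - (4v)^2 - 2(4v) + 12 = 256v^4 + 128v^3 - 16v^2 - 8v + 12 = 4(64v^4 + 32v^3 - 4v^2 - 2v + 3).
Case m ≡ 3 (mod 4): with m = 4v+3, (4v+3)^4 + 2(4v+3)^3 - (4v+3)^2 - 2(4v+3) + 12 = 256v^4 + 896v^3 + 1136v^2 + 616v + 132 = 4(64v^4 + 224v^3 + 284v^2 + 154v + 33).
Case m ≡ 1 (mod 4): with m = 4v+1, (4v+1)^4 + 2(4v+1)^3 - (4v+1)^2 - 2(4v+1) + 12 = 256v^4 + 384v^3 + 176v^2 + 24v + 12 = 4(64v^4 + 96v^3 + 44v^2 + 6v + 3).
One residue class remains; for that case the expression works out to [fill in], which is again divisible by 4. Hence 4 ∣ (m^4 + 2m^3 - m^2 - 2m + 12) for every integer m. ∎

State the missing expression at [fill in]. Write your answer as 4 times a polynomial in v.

4(64v^4 + 160v^3 + 140v^2 + 50v + 9)

Only m ≡ 2 (mod 4) is unaccounted for. Put m = 4v+2:
(4v+2)^4 + 2(4v+2)^3 - (4v+2)^2 - 2(4v+2) + 12 expands to 256v^4 + 640v^3 + 560v^2 + 200v + 36,
and factoring out 4 leaves 4(64v^4 + 160v^3 + 140v^2 + 50v + 9).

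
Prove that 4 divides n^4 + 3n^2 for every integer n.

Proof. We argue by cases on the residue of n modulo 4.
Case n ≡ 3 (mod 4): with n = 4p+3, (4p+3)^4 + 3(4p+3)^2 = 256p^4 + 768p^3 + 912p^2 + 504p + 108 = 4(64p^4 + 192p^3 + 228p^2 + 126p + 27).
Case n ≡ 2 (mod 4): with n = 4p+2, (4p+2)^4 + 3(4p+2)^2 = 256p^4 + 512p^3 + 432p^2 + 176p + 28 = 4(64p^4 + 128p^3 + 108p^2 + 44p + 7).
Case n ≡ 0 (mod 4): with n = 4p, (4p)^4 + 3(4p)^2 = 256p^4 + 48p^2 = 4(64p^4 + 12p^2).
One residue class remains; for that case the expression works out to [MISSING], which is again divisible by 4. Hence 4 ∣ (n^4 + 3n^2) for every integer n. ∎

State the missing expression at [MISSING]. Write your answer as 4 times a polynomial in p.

4(64p^4 + 64p^3 + 36p^2 + 10p + 1)

The residues treated are {3, 2, 0}, so the missing case is n ≡ 1 (mod 4); write n = 4p+1.
Then (4p+1)^4 + 3(4p+1)^2 = 256p^4 + 256p^3 + 144p^2 + 40p + 4 = 4(64p^4 + 64p^3 + 36p^2 + 10p + 1).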